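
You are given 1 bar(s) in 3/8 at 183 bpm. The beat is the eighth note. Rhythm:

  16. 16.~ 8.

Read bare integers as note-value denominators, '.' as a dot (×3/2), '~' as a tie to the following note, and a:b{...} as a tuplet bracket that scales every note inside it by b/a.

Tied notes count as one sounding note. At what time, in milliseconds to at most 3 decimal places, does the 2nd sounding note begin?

1. 0.0ms @ 0 + 245.902ms (3/4)
2. 245.902ms @ 3/4 + 737.705ms (9/4)

note 2 onset = 3/4b = 245.902ms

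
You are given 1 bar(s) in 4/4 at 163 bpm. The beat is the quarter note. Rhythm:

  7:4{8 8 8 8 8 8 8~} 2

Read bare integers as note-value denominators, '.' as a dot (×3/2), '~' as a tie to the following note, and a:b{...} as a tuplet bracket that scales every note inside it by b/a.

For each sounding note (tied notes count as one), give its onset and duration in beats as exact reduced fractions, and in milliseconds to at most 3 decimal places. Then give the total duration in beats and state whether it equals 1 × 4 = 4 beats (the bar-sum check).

1) 0.0ms=0b +105.171ms=2/7b
2) 105.171ms=2/7b +105.171ms=2/7b
3) 210.342ms=4/7b +105.171ms=2/7b
4) 315.513ms=6/7b +105.171ms=2/7b
5) 420.684ms=8/7b +105.171ms=2/7b
6) 525.855ms=10/7b +105.171ms=2/7b
7) 631.025ms=12/7b +841.367ms=16/7b
Σ=4b of 4 (163bpm 4/4) — PASS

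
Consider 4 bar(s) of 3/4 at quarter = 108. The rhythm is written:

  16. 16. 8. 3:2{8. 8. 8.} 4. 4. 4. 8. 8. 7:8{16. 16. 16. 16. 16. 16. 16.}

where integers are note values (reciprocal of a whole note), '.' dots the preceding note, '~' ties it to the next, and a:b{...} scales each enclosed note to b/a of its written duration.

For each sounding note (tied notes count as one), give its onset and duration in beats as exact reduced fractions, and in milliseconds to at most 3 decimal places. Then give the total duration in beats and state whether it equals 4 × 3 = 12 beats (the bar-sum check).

1) 0.0ms=0b +208.333ms=3/8b
2) 208.333ms=3/8b +208.333ms=3/8b
3) 416.667ms=3/4b +416.667ms=3/4b
4) 833.333ms=3/2b +277.778ms=1/2b
5) 1111.111ms=2b +277.778ms=1/2b
6) 1388.889ms=5/2b +277.778ms=1/2b
7) 1666.667ms=3b +833.333ms=3/2b
8) 2500.0ms=9/2b +833.333ms=3/2b
9) 3333.333ms=6b +833.333ms=3/2b
10) 4166.667ms=15/2b +416.667ms=3/4b
11) 4583.333ms=33/4b +416.667ms=3/4b
12) 5000.0ms=9b +238.095ms=3/7b
13) 5238.095ms=66/7b +238.095ms=3/7b
14) 5476.19ms=69/7b +238.095ms=3/7b
15) 5714.286ms=72/7b +238.095ms=3/7b
16) 5952.381ms=75/7b +238.095ms=3/7b
17) 6190.476ms=78/7b +238.095ms=3/7b
18) 6428.571ms=81/7b +238.095ms=3/7b
Σ=12b of 12 (108bpm 3/4) — PASS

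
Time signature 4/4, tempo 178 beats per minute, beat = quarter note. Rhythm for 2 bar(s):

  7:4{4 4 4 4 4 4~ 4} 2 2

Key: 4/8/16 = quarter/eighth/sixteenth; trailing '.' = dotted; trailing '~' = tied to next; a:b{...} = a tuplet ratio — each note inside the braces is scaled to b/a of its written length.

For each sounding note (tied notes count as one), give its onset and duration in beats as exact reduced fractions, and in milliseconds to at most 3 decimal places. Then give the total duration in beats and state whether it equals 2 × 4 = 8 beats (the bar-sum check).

1) 0.0ms=0b +192.616ms=4/7b
2) 192.616ms=4/7b +192.616ms=4/7b
3) 385.233ms=8/7b +192.616ms=4/7b
4) 577.849ms=12/7b +192.616ms=4/7b
5) 770.465ms=16/7b +192.616ms=4/7b
6) 963.082ms=20/7b +385.233ms=8/7b
7) 1348.315ms=4b +674.157ms=2b
8) 2022.472ms=6b +674.157ms=2b
Σ=8b of 8 (178bpm 4/4) — PASS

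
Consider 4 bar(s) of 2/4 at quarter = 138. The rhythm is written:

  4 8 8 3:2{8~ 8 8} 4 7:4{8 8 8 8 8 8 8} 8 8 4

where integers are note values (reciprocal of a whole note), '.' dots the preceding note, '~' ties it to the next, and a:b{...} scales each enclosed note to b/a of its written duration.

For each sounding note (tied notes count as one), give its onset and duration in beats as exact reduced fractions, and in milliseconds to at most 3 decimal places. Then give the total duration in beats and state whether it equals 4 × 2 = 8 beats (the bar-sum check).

1) 0.0ms=0b +434.783ms=1b
2) 434.783ms=1b +217.391ms=1/2b
3) 652.174ms=3/2b +217.391ms=1/2b
4) 869.565ms=2b +289.855ms=2/3b
5) 1159.42ms=8/3b +144.928ms=1/3b
6) 1304.348ms=3b +434.783ms=1b
7) 1739.13ms=4b +124.224ms=2/7b
8) 1863.354ms=30/7b +124.224ms=2/7b
9) 1987.578ms=32/7b +124.224ms=2/7b
10) 2111.801ms=34/7b +124.224ms=2/7b
11) 2236.025ms=36/7b +124.224ms=2/7b
12) 2360.248ms=38/7b +124.224ms=2/7b
13) 2484.472ms=40/7b +124.224ms=2/7b
14) 2608.696ms=6b +217.391ms=1/2b
15) 2826.087ms=13/2b +217.391ms=1/2b
16) 3043.478ms=7b +434.783ms=1b
Σ=8b of 8 (138bpm 2/4) — PASS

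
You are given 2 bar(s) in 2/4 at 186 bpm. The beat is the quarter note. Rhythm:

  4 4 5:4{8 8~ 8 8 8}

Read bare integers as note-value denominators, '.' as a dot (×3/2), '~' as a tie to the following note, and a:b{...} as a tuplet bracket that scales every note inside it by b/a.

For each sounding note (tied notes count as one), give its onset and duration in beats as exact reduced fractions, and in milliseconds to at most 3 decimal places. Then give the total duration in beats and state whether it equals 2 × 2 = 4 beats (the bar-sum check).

1) 0.0ms=0b +322.581ms=1b
2) 322.581ms=1b +322.581ms=1b
3) 645.161ms=2b +129.032ms=2/5b
4) 774.194ms=12/5b +258.065ms=4/5b
5) 1032.258ms=16/5b +129.032ms=2/5b
6) 1161.29ms=18/5b +129.032ms=2/5b
Σ=4b of 4 (186bpm 2/4) — PASS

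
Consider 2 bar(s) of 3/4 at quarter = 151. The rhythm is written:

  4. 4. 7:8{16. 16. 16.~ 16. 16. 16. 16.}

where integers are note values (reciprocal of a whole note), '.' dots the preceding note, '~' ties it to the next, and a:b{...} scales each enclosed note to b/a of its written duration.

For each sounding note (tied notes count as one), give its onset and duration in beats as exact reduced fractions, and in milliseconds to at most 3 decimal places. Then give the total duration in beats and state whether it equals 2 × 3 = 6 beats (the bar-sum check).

1) 0.0ms=0b +596.026ms=3/2b
2) 596.026ms=3/2b +596.026ms=3/2b
3) 1192.053ms=3b +170.293ms=3/7b
4) 1362.346ms=24/7b +170.293ms=3/7b
5) 1532.64ms=27/7b +340.587ms=6/7b
6) 1873.226ms=33/7b +170.293ms=3/7b
7) 2043.519ms=36/7b +170.293ms=3/7b
8) 2213.813ms=39/7b +170.293ms=3/7b
Σ=6b of 6 (151bpm 3/4) — PASS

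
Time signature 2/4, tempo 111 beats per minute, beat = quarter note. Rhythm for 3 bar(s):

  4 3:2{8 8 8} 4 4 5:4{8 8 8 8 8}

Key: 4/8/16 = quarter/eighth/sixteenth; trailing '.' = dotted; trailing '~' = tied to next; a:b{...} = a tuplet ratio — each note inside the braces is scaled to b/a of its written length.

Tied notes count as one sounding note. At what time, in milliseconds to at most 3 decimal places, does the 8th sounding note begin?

note 8 onset = 22/5b = 2378.378ms

1. 0.0ms @ 0 + 540.541ms (1)
2. 540.541ms @ 1 + 180.18ms (1/3)
3. 720.721ms @ 4/3 + 180.18ms (1/3)
4. 900.901ms @ 5/3 + 180.18ms (1/3)
5. 1081.081ms @ 2 + 540.541ms (1)
6. 1621.622ms @ 3 + 540.541ms (1)
7. 2162.162ms @ 4 + 216.216ms (2/5)
8. 2378.378ms @ 22/5 + 216.216ms (2/5)
9. 2594.595ms @ 24/5 + 216.216ms (2/5)
10. 2810.811ms @ 26/5 + 216.216ms (2/5)
11. 3027.027ms @ 28/5 + 216.216ms (2/5)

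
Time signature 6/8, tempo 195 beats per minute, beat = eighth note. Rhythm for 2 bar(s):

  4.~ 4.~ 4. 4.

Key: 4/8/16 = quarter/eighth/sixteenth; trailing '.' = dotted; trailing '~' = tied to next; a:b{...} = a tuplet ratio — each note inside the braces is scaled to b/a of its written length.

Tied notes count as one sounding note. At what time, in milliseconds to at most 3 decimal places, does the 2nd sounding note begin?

1. 0.0ms @ 0 + 2769.231ms (9)
2. 2769.231ms @ 9 + 923.077ms (3)

note 2 onset = 9b = 2769.231ms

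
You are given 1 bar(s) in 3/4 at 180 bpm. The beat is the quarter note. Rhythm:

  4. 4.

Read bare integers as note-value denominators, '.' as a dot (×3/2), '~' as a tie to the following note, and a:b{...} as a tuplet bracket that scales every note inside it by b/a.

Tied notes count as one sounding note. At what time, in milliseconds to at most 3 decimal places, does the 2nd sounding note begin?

note 2 onset = 3/2b = 500.0ms

1. 0.0ms @ 0 + 500.0ms (3/2)
2. 500.0ms @ 3/2 + 500.0ms (3/2)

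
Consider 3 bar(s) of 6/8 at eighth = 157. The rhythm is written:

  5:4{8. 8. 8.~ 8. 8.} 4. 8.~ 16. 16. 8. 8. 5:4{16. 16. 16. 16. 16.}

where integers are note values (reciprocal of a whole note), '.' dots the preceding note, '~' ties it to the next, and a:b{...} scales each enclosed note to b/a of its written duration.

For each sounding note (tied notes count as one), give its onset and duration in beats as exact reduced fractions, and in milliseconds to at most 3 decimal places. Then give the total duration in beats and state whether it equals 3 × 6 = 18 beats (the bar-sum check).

1) 0.0ms=0b +458.599ms=6/5b
2) 458.599ms=6/5b +458.599ms=6/5b
3) 917.197ms=12/5b +917.197ms=12/5b
4) 1834.395ms=24/5b +458.599ms=6/5b
5) 2292.994ms=6b +1146.497ms=3b
6) 3439.49ms=9b +859.873ms=9/4b
7) 4299.363ms=45/4b +286.624ms=3/4b
8) 4585.987ms=12b +573.248ms=3/2b
9) 5159.236ms=27/2b +573.248ms=3/2b
10) 5732.484ms=15b +229.299ms=3/5b
11) 5961.783ms=78/5b +229.299ms=3/5b
12) 6191.083ms=81/5b +229.299ms=3/5b
13) 6420.382ms=84/5b +229.299ms=3/5b
14) 6649.682ms=87/5b +229.299ms=3/5b
Σ=18b of 18 (157bpm 6/8) — PASS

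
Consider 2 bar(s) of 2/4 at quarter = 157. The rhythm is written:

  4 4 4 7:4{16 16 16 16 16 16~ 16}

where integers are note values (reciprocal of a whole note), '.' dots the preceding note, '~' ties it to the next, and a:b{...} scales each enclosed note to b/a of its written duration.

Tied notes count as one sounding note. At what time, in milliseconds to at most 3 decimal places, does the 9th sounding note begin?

1. 0.0ms @ 0 + 382.166ms (1)
2. 382.166ms @ 1 + 382.166ms (1)
3. 764.331ms @ 2 + 382.166ms (1)
4. 1146.497ms @ 3 + 54.595ms (1/7)
5. 1201.092ms @ 22/7 + 54.595ms (1/7)
6. 1255.687ms @ 23/7 + 54.595ms (1/7)
7. 1310.282ms @ 24/7 + 54.595ms (1/7)
8. 1364.877ms @ 25/7 + 54.595ms (1/7)
9. 1419.472ms @ 26/7 + 109.19ms (2/7)

note 9 onset = 26/7b = 1419.472ms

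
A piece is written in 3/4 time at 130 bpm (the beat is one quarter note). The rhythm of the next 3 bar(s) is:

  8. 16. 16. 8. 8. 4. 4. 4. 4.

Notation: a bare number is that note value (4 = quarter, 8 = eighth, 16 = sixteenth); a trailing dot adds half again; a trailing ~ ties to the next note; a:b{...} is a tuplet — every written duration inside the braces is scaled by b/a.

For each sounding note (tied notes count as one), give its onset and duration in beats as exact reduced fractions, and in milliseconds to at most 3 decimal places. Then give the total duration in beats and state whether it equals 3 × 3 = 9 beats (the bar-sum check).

1) 0.0ms=0b +346.154ms=3/4b
2) 346.154ms=3/4b +173.077ms=3/8b
3) 519.231ms=9/8b +173.077ms=3/8b
4) 692.308ms=3/2b +346.154ms=3/4b
5) 1038.462ms=9/4b +346.154ms=3/4b
6) 1384.615ms=3b +692.308ms=3/2b
7) 2076.923ms=9/2b +692.308ms=3/2b
8) 2769.231ms=6b +692.308ms=3/2b
9) 3461.538ms=15/2b +692.308ms=3/2b
Σ=9b of 9 (130bpm 3/4) — PASS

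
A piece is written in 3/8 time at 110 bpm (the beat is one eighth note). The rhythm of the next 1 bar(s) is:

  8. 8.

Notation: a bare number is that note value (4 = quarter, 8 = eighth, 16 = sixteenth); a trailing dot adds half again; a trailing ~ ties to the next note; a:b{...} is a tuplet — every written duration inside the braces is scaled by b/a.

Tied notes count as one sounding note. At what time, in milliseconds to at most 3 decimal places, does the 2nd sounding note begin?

note 2 onset = 3/2b = 818.182ms

1. 0.0ms @ 0 + 818.182ms (3/2)
2. 818.182ms @ 3/2 + 818.182ms (3/2)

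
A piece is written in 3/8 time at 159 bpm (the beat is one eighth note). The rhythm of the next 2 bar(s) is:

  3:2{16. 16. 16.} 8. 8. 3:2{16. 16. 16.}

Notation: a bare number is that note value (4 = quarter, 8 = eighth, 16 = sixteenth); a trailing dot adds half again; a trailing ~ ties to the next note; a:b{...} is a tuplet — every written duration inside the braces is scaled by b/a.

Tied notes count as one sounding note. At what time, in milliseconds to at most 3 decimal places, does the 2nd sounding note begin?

note 2 onset = 1/2b = 188.679ms

1. 0.0ms @ 0 + 188.679ms (1/2)
2. 188.679ms @ 1/2 + 188.679ms (1/2)
3. 377.358ms @ 1 + 188.679ms (1/2)
4. 566.038ms @ 3/2 + 566.038ms (3/2)
5. 1132.075ms @ 3 + 566.038ms (3/2)
6. 1698.113ms @ 9/2 + 188.679ms (1/2)
7. 1886.792ms @ 5 + 188.679ms (1/2)
8. 2075.472ms @ 11/2 + 188.679ms (1/2)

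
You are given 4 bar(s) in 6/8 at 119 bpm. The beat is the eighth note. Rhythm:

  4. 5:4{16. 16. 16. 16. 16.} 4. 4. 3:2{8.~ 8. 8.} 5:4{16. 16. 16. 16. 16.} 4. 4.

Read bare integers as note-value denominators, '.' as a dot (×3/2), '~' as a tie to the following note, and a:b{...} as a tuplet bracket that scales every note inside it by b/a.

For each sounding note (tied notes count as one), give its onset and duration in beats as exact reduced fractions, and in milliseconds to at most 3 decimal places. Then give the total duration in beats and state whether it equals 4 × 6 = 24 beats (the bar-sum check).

1) 0.0ms=0b +1512.605ms=3b
2) 1512.605ms=3b +302.521ms=3/5b
3) 1815.126ms=18/5b +302.521ms=3/5b
4) 2117.647ms=21/5b +302.521ms=3/5b
5) 2420.168ms=24/5b +302.521ms=3/5b
6) 2722.689ms=27/5b +302.521ms=3/5b
7) 3025.21ms=6b +1512.605ms=3b
8) 4537.815ms=9b +1512.605ms=3b
9) 6050.42ms=12b +1008.403ms=2b
10) 7058.824ms=14b +504.202ms=1b
11) 7563.025ms=15b +302.521ms=3/5b
12) 7865.546ms=78/5b +302.521ms=3/5b
13) 8168.067ms=81/5b +302.521ms=3/5b
14) 8470.588ms=84/5b +302.521ms=3/5b
15) 8773.109ms=87/5b +302.521ms=3/5b
16) 9075.63ms=18b +1512.605ms=3b
17) 10588.235ms=21b +1512.605ms=3b
Σ=24b of 24 (119bpm 6/8) — PASS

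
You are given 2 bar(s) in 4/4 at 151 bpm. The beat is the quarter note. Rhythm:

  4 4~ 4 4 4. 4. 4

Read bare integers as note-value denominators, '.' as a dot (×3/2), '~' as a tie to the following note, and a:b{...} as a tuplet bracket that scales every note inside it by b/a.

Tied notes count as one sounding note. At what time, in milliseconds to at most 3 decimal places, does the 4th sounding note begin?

note 4 onset = 4b = 1589.404ms

1. 0.0ms @ 0 + 397.351ms (1)
2. 397.351ms @ 1 + 794.702ms (2)
3. 1192.053ms @ 3 + 397.351ms (1)
4. 1589.404ms @ 4 + 596.026ms (3/2)
5. 2185.43ms @ 11/2 + 596.026ms (3/2)
6. 2781.457ms @ 7 + 397.351ms (1)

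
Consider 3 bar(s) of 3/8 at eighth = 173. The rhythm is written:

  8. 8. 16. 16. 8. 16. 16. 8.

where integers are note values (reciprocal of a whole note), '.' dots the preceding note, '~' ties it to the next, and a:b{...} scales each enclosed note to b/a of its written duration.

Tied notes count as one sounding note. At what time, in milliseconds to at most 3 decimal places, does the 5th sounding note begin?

1. 0.0ms @ 0 + 520.231ms (3/2)
2. 520.231ms @ 3/2 + 520.231ms (3/2)
3. 1040.462ms @ 3 + 260.116ms (3/4)
4. 1300.578ms @ 15/4 + 260.116ms (3/4)
5. 1560.694ms @ 9/2 + 520.231ms (3/2)
6. 2080.925ms @ 6 + 260.116ms (3/4)
7. 2341.04ms @ 27/4 + 260.116ms (3/4)
8. 2601.156ms @ 15/2 + 520.231ms (3/2)

note 5 onset = 9/2b = 1560.694ms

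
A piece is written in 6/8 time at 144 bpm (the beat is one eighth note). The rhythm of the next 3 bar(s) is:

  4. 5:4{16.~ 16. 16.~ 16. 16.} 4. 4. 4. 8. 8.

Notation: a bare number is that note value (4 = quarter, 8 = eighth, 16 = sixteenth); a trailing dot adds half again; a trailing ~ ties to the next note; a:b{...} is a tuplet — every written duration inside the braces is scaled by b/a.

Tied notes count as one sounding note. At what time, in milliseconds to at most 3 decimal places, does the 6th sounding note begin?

note 6 onset = 9b = 3750.0ms

1. 0.0ms @ 0 + 1250.0ms (3)
2. 1250.0ms @ 3 + 500.0ms (6/5)
3. 1750.0ms @ 21/5 + 500.0ms (6/5)
4. 2250.0ms @ 27/5 + 250.0ms (3/5)
5. 2500.0ms @ 6 + 1250.0ms (3)
6. 3750.0ms @ 9 + 1250.0ms (3)
7. 5000.0ms @ 12 + 1250.0ms (3)
8. 6250.0ms @ 15 + 625.0ms (3/2)
9. 6875.0ms @ 33/2 + 625.0ms (3/2)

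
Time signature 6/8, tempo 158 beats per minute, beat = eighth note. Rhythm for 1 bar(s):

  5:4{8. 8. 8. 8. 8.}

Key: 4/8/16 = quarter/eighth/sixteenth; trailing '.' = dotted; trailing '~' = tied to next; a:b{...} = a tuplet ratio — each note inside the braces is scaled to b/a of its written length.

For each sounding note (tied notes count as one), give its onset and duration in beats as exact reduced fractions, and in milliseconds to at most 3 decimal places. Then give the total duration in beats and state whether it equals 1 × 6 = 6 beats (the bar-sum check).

1) 0.0ms=0b +455.696ms=6/5b
2) 455.696ms=6/5b +455.696ms=6/5b
3) 911.392ms=12/5b +455.696ms=6/5b
4) 1367.089ms=18/5b +455.696ms=6/5b
5) 1822.785ms=24/5b +455.696ms=6/5b
Σ=6b of 6 (158bpm 6/8) — PASS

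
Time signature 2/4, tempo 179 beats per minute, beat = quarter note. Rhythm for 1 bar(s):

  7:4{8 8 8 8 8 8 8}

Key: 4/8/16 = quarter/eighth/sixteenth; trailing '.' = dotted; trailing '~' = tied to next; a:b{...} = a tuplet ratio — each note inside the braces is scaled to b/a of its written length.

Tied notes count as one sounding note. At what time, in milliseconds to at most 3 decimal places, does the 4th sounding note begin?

note 4 onset = 6/7b = 287.31ms

1. 0.0ms @ 0 + 95.77ms (2/7)
2. 95.77ms @ 2/7 + 95.77ms (2/7)
3. 191.54ms @ 4/7 + 95.77ms (2/7)
4. 287.31ms @ 6/7 + 95.77ms (2/7)
5. 383.081ms @ 8/7 + 95.77ms (2/7)
6. 478.851ms @ 10/7 + 95.77ms (2/7)
7. 574.621ms @ 12/7 + 95.77ms (2/7)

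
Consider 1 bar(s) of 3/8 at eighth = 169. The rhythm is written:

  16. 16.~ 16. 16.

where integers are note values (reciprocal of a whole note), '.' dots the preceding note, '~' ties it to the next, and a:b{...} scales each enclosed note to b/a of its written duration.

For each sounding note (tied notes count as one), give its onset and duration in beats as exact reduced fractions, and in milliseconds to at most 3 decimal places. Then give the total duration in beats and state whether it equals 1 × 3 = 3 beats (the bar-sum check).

1) 0.0ms=0b +266.272ms=3/4b
2) 266.272ms=3/4b +532.544ms=3/2b
3) 798.817ms=9/4b +266.272ms=3/4b
Σ=3b of 3 (169bpm 3/8) — PASS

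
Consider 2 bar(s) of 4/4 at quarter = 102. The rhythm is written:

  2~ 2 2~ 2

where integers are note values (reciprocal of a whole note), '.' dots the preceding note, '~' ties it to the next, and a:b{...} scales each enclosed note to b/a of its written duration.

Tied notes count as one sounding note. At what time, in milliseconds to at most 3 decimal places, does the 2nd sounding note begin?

1. 0.0ms @ 0 + 2352.941ms (4)
2. 2352.941ms @ 4 + 2352.941ms (4)

note 2 onset = 4b = 2352.941ms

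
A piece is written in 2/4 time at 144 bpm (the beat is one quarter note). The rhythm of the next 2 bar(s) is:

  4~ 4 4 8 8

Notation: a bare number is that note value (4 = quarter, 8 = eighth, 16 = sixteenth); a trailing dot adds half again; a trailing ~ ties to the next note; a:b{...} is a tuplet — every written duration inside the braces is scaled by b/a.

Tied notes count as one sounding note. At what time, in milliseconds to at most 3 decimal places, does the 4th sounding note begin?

note 4 onset = 7/2b = 1458.333ms

1. 0.0ms @ 0 + 833.333ms (2)
2. 833.333ms @ 2 + 416.667ms (1)
3. 1250.0ms @ 3 + 208.333ms (1/2)
4. 1458.333ms @ 7/2 + 208.333ms (1/2)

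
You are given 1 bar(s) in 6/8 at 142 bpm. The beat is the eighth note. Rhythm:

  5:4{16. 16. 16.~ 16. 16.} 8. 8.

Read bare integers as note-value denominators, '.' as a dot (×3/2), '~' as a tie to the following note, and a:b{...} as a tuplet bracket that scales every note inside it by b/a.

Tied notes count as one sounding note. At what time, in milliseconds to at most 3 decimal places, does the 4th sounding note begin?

note 4 onset = 12/5b = 1014.085ms

1. 0.0ms @ 0 + 253.521ms (3/5)
2. 253.521ms @ 3/5 + 253.521ms (3/5)
3. 507.042ms @ 6/5 + 507.042ms (6/5)
4. 1014.085ms @ 12/5 + 253.521ms (3/5)
5. 1267.606ms @ 3 + 633.803ms (3/2)
6. 1901.408ms @ 9/2 + 633.803ms (3/2)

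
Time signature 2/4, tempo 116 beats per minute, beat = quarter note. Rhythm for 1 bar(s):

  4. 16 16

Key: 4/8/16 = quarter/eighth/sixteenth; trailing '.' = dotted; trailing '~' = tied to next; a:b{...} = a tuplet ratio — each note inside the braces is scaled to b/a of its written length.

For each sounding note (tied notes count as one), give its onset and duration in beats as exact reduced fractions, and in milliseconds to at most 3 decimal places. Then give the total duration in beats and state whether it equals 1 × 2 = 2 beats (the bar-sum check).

1) 0.0ms=0b +775.862ms=3/2b
2) 775.862ms=3/2b +129.31ms=1/4b
3) 905.172ms=7/4b +129.31ms=1/4b
Σ=2b of 2 (116bpm 2/4) — PASS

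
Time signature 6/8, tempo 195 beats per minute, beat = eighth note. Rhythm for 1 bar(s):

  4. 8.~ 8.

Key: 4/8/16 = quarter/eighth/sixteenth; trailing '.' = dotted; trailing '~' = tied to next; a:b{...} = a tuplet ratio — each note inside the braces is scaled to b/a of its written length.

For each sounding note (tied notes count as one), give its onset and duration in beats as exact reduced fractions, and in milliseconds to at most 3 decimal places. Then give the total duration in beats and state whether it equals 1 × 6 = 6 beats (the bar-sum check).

1) 0.0ms=0b +923.077ms=3b
2) 923.077ms=3b +923.077ms=3b
Σ=6b of 6 (195bpm 6/8) — PASS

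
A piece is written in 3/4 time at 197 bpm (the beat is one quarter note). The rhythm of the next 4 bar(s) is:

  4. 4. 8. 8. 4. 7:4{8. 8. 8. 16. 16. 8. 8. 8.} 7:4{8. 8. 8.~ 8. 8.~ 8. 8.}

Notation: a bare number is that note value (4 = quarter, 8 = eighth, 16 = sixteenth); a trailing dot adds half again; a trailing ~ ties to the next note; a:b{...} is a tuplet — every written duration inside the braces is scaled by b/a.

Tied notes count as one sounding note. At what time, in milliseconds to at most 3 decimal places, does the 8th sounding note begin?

note 8 onset = 48/7b = 2088.47ms

1. 0.0ms @ 0 + 456.853ms (3/2)
2. 456.853ms @ 3/2 + 456.853ms (3/2)
3. 913.706ms @ 3 + 228.426ms (3/4)
4. 1142.132ms @ 15/4 + 228.426ms (3/4)
5. 1370.558ms @ 9/2 + 456.853ms (3/2)
6. 1827.411ms @ 6 + 130.529ms (3/7)
7. 1957.941ms @ 45/7 + 130.529ms (3/7)
8. 2088.47ms @ 48/7 + 130.529ms (3/7)
9. 2218.999ms @ 51/7 + 65.265ms (3/14)
10. 2284.264ms @ 15/2 + 65.265ms (3/14)
11. 2349.529ms @ 54/7 + 130.529ms (3/7)
12. 2480.058ms @ 57/7 + 130.529ms (3/7)
13. 2610.587ms @ 60/7 + 130.529ms (3/7)
14. 2741.117ms @ 9 + 130.529ms (3/7)
15. 2871.646ms @ 66/7 + 130.529ms (3/7)
16. 3002.175ms @ 69/7 + 261.059ms (6/7)
17. 3263.234ms @ 75/7 + 261.059ms (6/7)
18. 3524.293ms @ 81/7 + 130.529ms (3/7)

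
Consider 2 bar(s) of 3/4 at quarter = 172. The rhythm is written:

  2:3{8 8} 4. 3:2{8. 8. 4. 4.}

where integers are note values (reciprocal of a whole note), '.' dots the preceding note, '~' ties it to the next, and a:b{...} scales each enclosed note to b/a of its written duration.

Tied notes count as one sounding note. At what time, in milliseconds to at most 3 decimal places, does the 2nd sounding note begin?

note 2 onset = 3/4b = 261.628ms

1. 0.0ms @ 0 + 261.628ms (3/4)
2. 261.628ms @ 3/4 + 261.628ms (3/4)
3. 523.256ms @ 3/2 + 523.256ms (3/2)
4. 1046.512ms @ 3 + 174.419ms (1/2)
5. 1220.93ms @ 7/2 + 174.419ms (1/2)
6. 1395.349ms @ 4 + 348.837ms (1)
7. 1744.186ms @ 5 + 348.837ms (1)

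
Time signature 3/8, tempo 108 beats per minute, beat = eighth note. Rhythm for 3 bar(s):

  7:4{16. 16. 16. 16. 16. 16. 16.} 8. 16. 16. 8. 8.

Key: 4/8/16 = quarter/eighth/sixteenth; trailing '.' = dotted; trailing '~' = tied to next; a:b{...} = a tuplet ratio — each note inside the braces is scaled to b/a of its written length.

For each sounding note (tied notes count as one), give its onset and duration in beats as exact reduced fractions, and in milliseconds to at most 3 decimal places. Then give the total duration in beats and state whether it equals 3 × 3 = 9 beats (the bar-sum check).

1) 0.0ms=0b +238.095ms=3/7b
2) 238.095ms=3/7b +238.095ms=3/7b
3) 476.19ms=6/7b +238.095ms=3/7b
4) 714.286ms=9/7b +238.095ms=3/7b
5) 952.381ms=12/7b +238.095ms=3/7b
6) 1190.476ms=15/7b +238.095ms=3/7b
7) 1428.571ms=18/7b +238.095ms=3/7b
8) 1666.667ms=3b +833.333ms=3/2b
9) 2500.0ms=9/2b +416.667ms=3/4b
10) 2916.667ms=21/4b +416.667ms=3/4b
11) 3333.333ms=6b +833.333ms=3/2b
12) 4166.667ms=15/2b +833.333ms=3/2b
Σ=9b of 9 (108bpm 3/8) — PASS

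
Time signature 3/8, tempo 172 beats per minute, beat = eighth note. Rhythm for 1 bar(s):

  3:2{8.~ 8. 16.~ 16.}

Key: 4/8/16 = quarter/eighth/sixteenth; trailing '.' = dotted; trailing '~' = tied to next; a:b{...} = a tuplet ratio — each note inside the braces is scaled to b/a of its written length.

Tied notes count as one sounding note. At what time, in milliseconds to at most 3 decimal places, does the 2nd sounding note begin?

note 2 onset = 2b = 697.674ms

1. 0.0ms @ 0 + 697.674ms (2)
2. 697.674ms @ 2 + 348.837ms (1)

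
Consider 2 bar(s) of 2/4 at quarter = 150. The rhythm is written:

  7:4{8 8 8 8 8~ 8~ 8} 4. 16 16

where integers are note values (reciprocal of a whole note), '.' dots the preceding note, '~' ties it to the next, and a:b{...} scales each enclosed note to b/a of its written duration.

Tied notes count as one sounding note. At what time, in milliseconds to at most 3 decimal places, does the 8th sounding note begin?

1. 0.0ms @ 0 + 114.286ms (2/7)
2. 114.286ms @ 2/7 + 114.286ms (2/7)
3. 228.571ms @ 4/7 + 114.286ms (2/7)
4. 342.857ms @ 6/7 + 114.286ms (2/7)
5. 457.143ms @ 8/7 + 342.857ms (6/7)
6. 800.0ms @ 2 + 600.0ms (3/2)
7. 1400.0ms @ 7/2 + 100.0ms (1/4)
8. 1500.0ms @ 15/4 + 100.0ms (1/4)

note 8 onset = 15/4b = 1500.0ms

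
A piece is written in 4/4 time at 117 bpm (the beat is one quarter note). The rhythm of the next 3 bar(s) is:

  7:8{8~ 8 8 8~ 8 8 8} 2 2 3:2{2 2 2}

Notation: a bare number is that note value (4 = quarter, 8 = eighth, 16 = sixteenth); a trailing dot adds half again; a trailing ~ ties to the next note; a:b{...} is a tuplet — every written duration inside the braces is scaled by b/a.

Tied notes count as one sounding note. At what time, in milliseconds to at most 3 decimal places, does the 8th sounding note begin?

1. 0.0ms @ 0 + 586.081ms (8/7)
2. 586.081ms @ 8/7 + 293.04ms (4/7)
3. 879.121ms @ 12/7 + 586.081ms (8/7)
4. 1465.201ms @ 20/7 + 293.04ms (4/7)
5. 1758.242ms @ 24/7 + 293.04ms (4/7)
6. 2051.282ms @ 4 + 1025.641ms (2)
7. 3076.923ms @ 6 + 1025.641ms (2)
8. 4102.564ms @ 8 + 683.761ms (4/3)
9. 4786.325ms @ 28/3 + 683.761ms (4/3)
10. 5470.085ms @ 32/3 + 683.761ms (4/3)

note 8 onset = 8b = 4102.564ms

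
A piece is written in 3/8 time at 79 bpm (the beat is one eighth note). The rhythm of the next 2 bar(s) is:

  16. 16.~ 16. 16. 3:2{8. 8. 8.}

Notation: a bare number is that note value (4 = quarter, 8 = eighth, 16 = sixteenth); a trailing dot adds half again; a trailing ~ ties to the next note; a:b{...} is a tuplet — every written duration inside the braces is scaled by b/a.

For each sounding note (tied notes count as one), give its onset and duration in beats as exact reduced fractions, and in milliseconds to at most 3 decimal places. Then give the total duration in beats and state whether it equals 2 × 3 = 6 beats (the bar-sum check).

1) 0.0ms=0b +569.62ms=3/4b
2) 569.62ms=3/4b +1139.241ms=3/2b
3) 1708.861ms=9/4b +569.62ms=3/4b
4) 2278.481ms=3b +759.494ms=1b
5) 3037.975ms=4b +759.494ms=1b
6) 3797.468ms=5b +759.494ms=1b
Σ=6b of 6 (79bpm 3/8) — PASS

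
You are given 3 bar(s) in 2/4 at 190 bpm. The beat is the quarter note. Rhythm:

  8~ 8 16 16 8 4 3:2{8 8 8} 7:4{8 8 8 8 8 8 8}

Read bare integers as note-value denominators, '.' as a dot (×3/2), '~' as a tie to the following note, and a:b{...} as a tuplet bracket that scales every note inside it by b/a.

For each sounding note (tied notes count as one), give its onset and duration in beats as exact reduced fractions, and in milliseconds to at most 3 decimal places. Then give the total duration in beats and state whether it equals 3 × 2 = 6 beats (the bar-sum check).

1) 0.0ms=0b +315.789ms=1b
2) 315.789ms=1b +78.947ms=1/4b
3) 394.737ms=5/4b +78.947ms=1/4b
4) 473.684ms=3/2b +157.895ms=1/2b
5) 631.579ms=2b +315.789ms=1b
6) 947.368ms=3b +105.263ms=1/3b
7) 1052.632ms=10/3b +105.263ms=1/3b
8) 1157.895ms=11/3b +105.263ms=1/3b
9) 1263.158ms=4b +90.226ms=2/7b
10) 1353.383ms=30/7b +90.226ms=2/7b
11) 1443.609ms=32/7b +90.226ms=2/7b
12) 1533.835ms=34/7b +90.226ms=2/7b
13) 1624.06ms=36/7b +90.226ms=2/7b
14) 1714.286ms=38/7b +90.226ms=2/7b
15) 1804.511ms=40/7b +90.226ms=2/7b
Σ=6b of 6 (190bpm 2/4) — PASS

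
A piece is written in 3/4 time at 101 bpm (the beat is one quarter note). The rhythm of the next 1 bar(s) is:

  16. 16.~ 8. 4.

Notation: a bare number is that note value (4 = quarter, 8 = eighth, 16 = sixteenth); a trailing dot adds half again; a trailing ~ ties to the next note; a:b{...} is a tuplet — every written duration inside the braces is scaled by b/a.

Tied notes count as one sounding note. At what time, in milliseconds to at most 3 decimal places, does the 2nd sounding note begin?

note 2 onset = 3/8b = 222.772ms

1. 0.0ms @ 0 + 222.772ms (3/8)
2. 222.772ms @ 3/8 + 668.317ms (9/8)
3. 891.089ms @ 3/2 + 891.089ms (3/2)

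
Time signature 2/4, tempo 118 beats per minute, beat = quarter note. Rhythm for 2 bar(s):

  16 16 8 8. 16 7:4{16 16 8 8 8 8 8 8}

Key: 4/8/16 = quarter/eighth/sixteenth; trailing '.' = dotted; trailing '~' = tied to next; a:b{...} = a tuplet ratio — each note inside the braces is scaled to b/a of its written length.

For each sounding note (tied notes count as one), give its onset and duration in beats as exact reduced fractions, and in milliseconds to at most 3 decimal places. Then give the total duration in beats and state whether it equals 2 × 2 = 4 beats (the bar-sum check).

1) 0.0ms=0b +127.119ms=1/4b
2) 127.119ms=1/4b +127.119ms=1/4b
3) 254.237ms=1/2b +254.237ms=1/2b
4) 508.475ms=1b +381.356ms=3/4b
5) 889.831ms=7/4b +127.119ms=1/4b
6) 1016.949ms=2b +72.639ms=1/7b
7) 1089.588ms=15/7b +72.639ms=1/7b
8) 1162.228ms=16/7b +145.278ms=2/7b
9) 1307.506ms=18/7b +145.278ms=2/7b
10) 1452.785ms=20/7b +145.278ms=2/7b
11) 1598.063ms=22/7b +145.278ms=2/7b
12) 1743.341ms=24/7b +145.278ms=2/7b
13) 1888.62ms=26/7b +145.278ms=2/7b
Σ=4b of 4 (118bpm 2/4) — PASS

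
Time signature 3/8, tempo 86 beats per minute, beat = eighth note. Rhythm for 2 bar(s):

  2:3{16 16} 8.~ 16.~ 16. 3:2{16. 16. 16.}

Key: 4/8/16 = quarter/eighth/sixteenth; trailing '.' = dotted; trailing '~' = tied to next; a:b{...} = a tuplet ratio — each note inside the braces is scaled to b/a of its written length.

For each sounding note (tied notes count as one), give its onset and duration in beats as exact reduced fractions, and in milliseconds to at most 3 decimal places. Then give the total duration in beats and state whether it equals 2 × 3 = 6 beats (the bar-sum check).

1) 0.0ms=0b +523.256ms=3/4b
2) 523.256ms=3/4b +523.256ms=3/4b
3) 1046.512ms=3/2b +2093.023ms=3b
4) 3139.535ms=9/2b +348.837ms=1/2b
5) 3488.372ms=5b +348.837ms=1/2b
6) 3837.209ms=11/2b +348.837ms=1/2b
Σ=6b of 6 (86bpm 3/8) — PASS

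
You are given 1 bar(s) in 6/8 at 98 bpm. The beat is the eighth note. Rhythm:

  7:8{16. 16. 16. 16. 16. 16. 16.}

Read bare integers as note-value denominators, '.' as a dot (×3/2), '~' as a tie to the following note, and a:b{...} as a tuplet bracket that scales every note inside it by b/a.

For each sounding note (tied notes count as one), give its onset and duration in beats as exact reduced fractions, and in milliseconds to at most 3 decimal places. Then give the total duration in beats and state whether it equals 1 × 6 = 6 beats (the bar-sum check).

1) 0.0ms=0b +524.781ms=6/7b
2) 524.781ms=6/7b +524.781ms=6/7b
3) 1049.563ms=12/7b +524.781ms=6/7b
4) 1574.344ms=18/7b +524.781ms=6/7b
5) 2099.125ms=24/7b +524.781ms=6/7b
6) 2623.907ms=30/7b +524.781ms=6/7b
7) 3148.688ms=36/7b +524.781ms=6/7b
Σ=6b of 6 (98bpm 6/8) — PASS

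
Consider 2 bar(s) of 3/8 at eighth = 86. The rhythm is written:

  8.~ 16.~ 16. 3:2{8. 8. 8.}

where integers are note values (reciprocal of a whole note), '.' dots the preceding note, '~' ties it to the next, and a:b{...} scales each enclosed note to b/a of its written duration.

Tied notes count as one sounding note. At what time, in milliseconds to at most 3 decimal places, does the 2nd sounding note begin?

note 2 onset = 3b = 2093.023ms

1. 0.0ms @ 0 + 2093.023ms (3)
2. 2093.023ms @ 3 + 697.674ms (1)
3. 2790.698ms @ 4 + 697.674ms (1)
4. 3488.372ms @ 5 + 697.674ms (1)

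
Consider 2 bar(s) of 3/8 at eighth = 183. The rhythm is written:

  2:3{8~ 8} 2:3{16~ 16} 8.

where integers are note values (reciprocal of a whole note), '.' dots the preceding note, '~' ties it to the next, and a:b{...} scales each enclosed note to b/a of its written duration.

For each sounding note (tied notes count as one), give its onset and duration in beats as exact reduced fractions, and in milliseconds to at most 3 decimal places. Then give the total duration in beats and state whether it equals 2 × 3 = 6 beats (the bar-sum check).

1) 0.0ms=0b +983.607ms=3b
2) 983.607ms=3b +491.803ms=3/2b
3) 1475.41ms=9/2b +491.803ms=3/2b
Σ=6b of 6 (183bpm 3/8) — PASS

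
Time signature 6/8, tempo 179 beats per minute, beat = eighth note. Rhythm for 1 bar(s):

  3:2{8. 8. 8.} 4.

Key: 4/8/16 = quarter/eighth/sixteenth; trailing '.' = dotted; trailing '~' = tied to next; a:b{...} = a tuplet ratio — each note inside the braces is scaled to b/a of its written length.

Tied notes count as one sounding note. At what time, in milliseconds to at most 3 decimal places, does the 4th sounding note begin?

note 4 onset = 3b = 1005.587ms

1. 0.0ms @ 0 + 335.196ms (1)
2. 335.196ms @ 1 + 335.196ms (1)
3. 670.391ms @ 2 + 335.196ms (1)
4. 1005.587ms @ 3 + 1005.587ms (3)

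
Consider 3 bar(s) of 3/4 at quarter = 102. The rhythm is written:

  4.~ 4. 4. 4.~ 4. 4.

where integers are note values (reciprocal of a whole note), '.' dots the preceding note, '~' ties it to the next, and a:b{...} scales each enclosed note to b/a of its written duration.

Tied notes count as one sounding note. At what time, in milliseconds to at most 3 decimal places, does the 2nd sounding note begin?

1. 0.0ms @ 0 + 1764.706ms (3)
2. 1764.706ms @ 3 + 882.353ms (3/2)
3. 2647.059ms @ 9/2 + 1764.706ms (3)
4. 4411.765ms @ 15/2 + 882.353ms (3/2)

note 2 onset = 3b = 1764.706ms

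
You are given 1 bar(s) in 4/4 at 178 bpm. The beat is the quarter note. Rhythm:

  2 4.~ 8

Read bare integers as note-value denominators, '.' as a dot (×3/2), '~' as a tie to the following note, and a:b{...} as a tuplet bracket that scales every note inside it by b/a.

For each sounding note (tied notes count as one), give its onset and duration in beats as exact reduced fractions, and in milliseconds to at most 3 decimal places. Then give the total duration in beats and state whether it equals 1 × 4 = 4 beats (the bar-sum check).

1) 0.0ms=0b +674.157ms=2b
2) 674.157ms=2b +674.157ms=2b
Σ=4b of 4 (178bpm 4/4) — PASS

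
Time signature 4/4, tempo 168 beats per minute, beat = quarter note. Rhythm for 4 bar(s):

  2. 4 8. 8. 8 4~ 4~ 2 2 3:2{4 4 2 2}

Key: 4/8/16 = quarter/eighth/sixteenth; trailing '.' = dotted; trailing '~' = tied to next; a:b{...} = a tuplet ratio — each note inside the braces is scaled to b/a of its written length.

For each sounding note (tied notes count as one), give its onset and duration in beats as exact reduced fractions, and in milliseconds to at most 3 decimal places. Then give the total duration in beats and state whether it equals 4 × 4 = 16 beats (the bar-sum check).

1) 0.0ms=0b +1071.429ms=3b
2) 1071.429ms=3b +357.143ms=1b
3) 1428.571ms=4b +267.857ms=3/4b
4) 1696.429ms=19/4b +267.857ms=3/4b
5) 1964.286ms=11/2b +178.571ms=1/2b
6) 2142.857ms=6b +1428.571ms=4b
7) 3571.429ms=10b +714.286ms=2b
8) 4285.714ms=12b +238.095ms=2/3b
9) 4523.81ms=38/3b +238.095ms=2/3b
10) 4761.905ms=40/3b +476.19ms=4/3b
11) 5238.095ms=44/3b +476.19ms=4/3b
Σ=16b of 16 (168bpm 4/4) — PASS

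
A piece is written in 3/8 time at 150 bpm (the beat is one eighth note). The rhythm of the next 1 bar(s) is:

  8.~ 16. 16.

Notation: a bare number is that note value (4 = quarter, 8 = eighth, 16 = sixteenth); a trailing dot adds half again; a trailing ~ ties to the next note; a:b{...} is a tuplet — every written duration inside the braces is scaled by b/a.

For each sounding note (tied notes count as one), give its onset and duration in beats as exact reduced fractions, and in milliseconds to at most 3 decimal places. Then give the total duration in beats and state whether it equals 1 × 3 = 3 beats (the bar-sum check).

1) 0.0ms=0b +900.0ms=9/4b
2) 900.0ms=9/4b +300.0ms=3/4b
Σ=3b of 3 (150bpm 3/8) — PASS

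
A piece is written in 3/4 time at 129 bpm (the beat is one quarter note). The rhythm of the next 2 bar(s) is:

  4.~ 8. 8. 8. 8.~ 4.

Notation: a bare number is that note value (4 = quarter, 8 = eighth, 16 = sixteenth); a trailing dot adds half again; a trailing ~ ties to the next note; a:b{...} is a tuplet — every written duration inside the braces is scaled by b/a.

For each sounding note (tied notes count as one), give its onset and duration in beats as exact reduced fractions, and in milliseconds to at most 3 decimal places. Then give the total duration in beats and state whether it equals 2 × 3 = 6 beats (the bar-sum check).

1) 0.0ms=0b +1046.512ms=9/4b
2) 1046.512ms=9/4b +348.837ms=3/4b
3) 1395.349ms=3b +348.837ms=3/4b
4) 1744.186ms=15/4b +1046.512ms=9/4b
Σ=6b of 6 (129bpm 3/4) — PASS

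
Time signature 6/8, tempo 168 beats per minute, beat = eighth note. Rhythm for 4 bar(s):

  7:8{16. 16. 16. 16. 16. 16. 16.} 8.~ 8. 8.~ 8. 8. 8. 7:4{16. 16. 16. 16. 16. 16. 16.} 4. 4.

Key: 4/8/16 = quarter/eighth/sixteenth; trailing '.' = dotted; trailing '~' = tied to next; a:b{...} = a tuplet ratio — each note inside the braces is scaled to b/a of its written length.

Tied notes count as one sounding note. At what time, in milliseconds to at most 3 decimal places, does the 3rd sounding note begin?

1. 0.0ms @ 0 + 306.122ms (6/7)
2. 306.122ms @ 6/7 + 306.122ms (6/7)
3. 612.245ms @ 12/7 + 306.122ms (6/7)
4. 918.367ms @ 18/7 + 306.122ms (6/7)
5. 1224.49ms @ 24/7 + 306.122ms (6/7)
6. 1530.612ms @ 30/7 + 306.122ms (6/7)
7. 1836.735ms @ 36/7 + 306.122ms (6/7)
8. 2142.857ms @ 6 + 1071.429ms (3)
9. 3214.286ms @ 9 + 1071.429ms (3)
10. 4285.714ms @ 12 + 535.714ms (3/2)
11. 4821.429ms @ 27/2 + 535.714ms (3/2)
12. 5357.143ms @ 15 + 153.061ms (3/7)
13. 5510.204ms @ 108/7 + 153.061ms (3/7)
14. 5663.265ms @ 111/7 + 153.061ms (3/7)
15. 5816.327ms @ 114/7 + 153.061ms (3/7)
16. 5969.388ms @ 117/7 + 153.061ms (3/7)
17. 6122.449ms @ 120/7 + 153.061ms (3/7)
18. 6275.51ms @ 123/7 + 153.061ms (3/7)
19. 6428.571ms @ 18 + 1071.429ms (3)
20. 7500.0ms @ 21 + 1071.429ms (3)

note 3 onset = 12/7b = 612.245ms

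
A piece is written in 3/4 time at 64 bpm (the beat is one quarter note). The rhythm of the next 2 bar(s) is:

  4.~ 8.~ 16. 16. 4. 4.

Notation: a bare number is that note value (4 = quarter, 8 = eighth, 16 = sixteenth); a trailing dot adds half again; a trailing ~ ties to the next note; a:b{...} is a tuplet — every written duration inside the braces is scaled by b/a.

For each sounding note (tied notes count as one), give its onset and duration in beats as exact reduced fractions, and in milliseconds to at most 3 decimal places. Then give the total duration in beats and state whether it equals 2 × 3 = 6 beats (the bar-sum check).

1) 0.0ms=0b +2460.938ms=21/8b
2) 2460.938ms=21/8b +351.562ms=3/8b
3) 2812.5ms=3b +1406.25ms=3/2b
4) 4218.75ms=9/2b +1406.25ms=3/2b
Σ=6b of 6 (64bpm 3/4) — PASS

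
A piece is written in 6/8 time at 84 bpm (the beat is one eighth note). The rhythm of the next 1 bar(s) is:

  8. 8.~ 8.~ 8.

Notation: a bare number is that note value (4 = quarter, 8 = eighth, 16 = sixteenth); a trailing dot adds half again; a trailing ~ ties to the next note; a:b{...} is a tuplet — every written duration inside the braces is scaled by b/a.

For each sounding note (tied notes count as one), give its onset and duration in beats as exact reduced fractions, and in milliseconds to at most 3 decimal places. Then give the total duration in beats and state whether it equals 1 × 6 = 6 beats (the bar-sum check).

1) 0.0ms=0b +1071.429ms=3/2b
2) 1071.429ms=3/2b +3214.286ms=9/2b
Σ=6b of 6 (84bpm 6/8) — PASS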